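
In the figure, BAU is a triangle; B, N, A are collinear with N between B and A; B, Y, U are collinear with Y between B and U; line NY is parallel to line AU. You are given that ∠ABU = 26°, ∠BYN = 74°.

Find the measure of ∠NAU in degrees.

1. ∠NBY = 26°  [N on BA, Y on BU]
2. ∠BNY = 80°  [△BNY]
3. ∠ANY = 100°  [linear pair at N on BA]
4. ∠NAU = 80°  [NY∥AU, co-interior at A–N]

∠NAU = 80°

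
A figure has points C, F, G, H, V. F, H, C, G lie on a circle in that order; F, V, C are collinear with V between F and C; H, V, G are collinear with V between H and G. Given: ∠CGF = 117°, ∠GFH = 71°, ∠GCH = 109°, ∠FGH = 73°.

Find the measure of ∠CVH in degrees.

1. ∠CHF = 63°  [cyclic FHCG, opposite ∠H+∠G]
2. ∠FHG = 36°  [△FHG]
3. ∠FCH = 73°  [same arc FH]
4. ∠CFH = 44°  [△FHC]
5. ∠FVH = 100°  [△FVH]
6. ∠CVH = 80°  [linear pair at V on FC]

∠CVH = 80°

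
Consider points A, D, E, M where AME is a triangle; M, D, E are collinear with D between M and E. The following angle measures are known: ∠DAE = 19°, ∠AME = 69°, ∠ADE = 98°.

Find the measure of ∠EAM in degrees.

1. ∠AED = 63°  [△ADE]
2. ∠AEM = 63°  [D on ray EM]
3. ∠EAM = 48°  [△AME]

∠EAM = 48°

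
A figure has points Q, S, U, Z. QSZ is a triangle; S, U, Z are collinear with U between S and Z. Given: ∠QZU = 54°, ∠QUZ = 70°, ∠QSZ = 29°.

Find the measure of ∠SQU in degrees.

1. ∠QUS = 110°  [linear pair at U on SZ]
2. ∠QSU = 29°  [U on ray SZ]
3. ∠SQU = 41°  [△QSU]

∠SQU = 41°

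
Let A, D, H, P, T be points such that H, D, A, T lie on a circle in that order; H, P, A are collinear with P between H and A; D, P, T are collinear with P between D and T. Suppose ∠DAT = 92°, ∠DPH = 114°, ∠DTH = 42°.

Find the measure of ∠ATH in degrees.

∠ATH = 58°

1. ∠DHT = 88°  [cyclic HDAT, opposite ∠H+∠A]
2. ∠APT = 114°  [vertical angles at P]
3. ∠HDT = 50°  [△HDT]
4. ∠HPT = 66°  [linear pair at P on HA]
5. ∠HAT = 50°  [same arc HT]
6. ∠AHT = 72°  [△HPT]
7. ∠ATH = 58°  [△HAT]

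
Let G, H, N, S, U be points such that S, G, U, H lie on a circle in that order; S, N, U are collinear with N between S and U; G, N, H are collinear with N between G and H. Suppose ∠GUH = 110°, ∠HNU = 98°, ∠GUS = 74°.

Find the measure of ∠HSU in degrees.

1. ∠HNS = 82°  [linear pair at N on SU]
2. ∠GHS = 74°  [same arc SG]
3. ∠HSU = 24°  [△SNH]

∠HSU = 24°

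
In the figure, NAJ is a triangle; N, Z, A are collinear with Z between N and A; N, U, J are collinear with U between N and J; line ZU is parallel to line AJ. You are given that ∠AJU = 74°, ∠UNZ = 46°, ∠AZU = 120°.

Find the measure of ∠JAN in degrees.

1. ∠AJN = 74°  [U on ray JN]
2. ∠ANJ = 46°  [Z on NA, U on NJ]
3. ∠JAN = 60°  [△NAJ]

∠JAN = 60°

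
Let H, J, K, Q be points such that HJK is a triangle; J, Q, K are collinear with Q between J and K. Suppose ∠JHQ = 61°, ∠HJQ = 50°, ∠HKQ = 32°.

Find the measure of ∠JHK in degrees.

1. ∠HJK = 50°  [Q on ray JK]
2. ∠HKJ = 32°  [Q on ray KJ]
3. ∠JHK = 98°  [△HJK]

∠JHK = 98°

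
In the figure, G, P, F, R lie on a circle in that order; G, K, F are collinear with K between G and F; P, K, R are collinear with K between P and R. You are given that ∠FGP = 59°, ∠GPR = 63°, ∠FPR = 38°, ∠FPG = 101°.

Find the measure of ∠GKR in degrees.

∠GKR = 122°

1. ∠GFP = 20°  [△GPF]
2. ∠FGR = 38°  [same arc FR]
3. ∠GRP = 20°  [same arc GP]
4. ∠GKR = 122°  [△GKR]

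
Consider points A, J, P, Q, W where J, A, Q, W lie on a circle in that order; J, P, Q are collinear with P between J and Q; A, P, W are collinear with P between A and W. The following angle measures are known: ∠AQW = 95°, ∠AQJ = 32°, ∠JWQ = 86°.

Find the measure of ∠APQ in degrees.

∠APQ = 117°

1. ∠AJW = 85°  [cyclic JAQW, opposite ∠J+∠Q]
2. ∠AWJ = 32°  [same arc JA]
3. ∠JAQ = 94°  [cyclic JAQW, opposite ∠A+∠W]
4. ∠JAW = 63°  [△JAW]
5. ∠AJQ = 54°  [△JAQ]
6. ∠APJ = 63°  [△JPA]
7. ∠APQ = 117°  [linear pair at P on JQ]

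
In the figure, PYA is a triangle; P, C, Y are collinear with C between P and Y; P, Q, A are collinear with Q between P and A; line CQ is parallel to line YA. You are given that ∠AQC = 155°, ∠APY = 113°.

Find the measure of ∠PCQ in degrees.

1. ∠CQP = 25°  [linear pair at Q on PA]
2. ∠CPQ = 113°  [C on PY, Q on PA]
3. ∠PCQ = 42°  [△PCQ]

∠PCQ = 42°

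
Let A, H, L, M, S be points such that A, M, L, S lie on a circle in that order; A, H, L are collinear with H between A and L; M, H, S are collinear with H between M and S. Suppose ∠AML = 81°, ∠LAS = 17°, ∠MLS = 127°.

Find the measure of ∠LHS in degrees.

1. ∠ASL = 99°  [cyclic AMLS, opposite ∠M+∠S]
2. ∠LMS = 17°  [same arc LS]
3. ∠ALS = 64°  [△ALS]
4. ∠LSM = 36°  [△MLS]
5. ∠LHS = 80°  [△LHS]

∠LHS = 80°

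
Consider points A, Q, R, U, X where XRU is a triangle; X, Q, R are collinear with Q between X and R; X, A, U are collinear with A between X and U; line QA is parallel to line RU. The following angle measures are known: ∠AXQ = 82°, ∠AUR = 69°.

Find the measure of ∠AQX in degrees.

1. ∠RXU = 82°  [Q on XR, A on XU]
2. ∠RUX = 69°  [A on ray UX]
3. ∠URX = 29°  [△XRU]
4. ∠AQX = 29°  [QA∥RU, corresponding at Q]

∠AQX = 29°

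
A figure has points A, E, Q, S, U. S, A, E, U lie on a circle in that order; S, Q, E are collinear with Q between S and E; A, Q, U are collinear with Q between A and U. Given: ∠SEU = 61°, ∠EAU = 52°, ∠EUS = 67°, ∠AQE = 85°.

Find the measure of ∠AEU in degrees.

∠AEU = 104°

1. ∠SAU = 61°  [same arc SU]
2. ∠AQS = 95°  [linear pair at Q on SE]
3. ∠ASE = 24°  [△SQA]
4. ∠AUE = 24°  [same arc AE]
5. ∠AEU = 104°  [△AEU]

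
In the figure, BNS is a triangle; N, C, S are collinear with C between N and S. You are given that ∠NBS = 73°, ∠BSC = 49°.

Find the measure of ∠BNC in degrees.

1. ∠BSN = 49°  [C on ray SN]
2. ∠BNS = 58°  [△BNS]
3. ∠BNC = 58°  [C on ray NS]

∠BNC = 58°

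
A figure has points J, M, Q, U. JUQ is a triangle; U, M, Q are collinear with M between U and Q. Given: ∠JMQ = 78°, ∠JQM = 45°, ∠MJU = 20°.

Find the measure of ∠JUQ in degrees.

1. ∠JMU = 102°  [linear pair at M on UQ]
2. ∠JUM = 58°  [△JUM]
3. ∠JUQ = 58°  [M on ray UQ]

∠JUQ = 58°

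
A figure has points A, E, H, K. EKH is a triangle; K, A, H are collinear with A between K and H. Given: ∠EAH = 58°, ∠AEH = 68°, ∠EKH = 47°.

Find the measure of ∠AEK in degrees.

1. ∠EAK = 122°  [linear pair at A on KH]
2. ∠AKE = 47°  [A on ray KH]
3. ∠AEK = 11°  [△EKA]

∠AEK = 11°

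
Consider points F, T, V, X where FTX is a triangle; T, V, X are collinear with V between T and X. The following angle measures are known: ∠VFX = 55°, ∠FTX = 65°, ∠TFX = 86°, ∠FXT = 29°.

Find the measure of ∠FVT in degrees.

∠FVT = 84°

1. ∠FXV = 29°  [V on ray XT]
2. ∠FVX = 96°  [△FVX]
3. ∠FVT = 84°  [linear pair at V on TX]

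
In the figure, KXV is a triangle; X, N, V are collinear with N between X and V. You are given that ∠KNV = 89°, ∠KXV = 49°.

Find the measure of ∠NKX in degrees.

1. ∠KNX = 91°  [linear pair at N on XV]
2. ∠KXN = 49°  [N on ray XV]
3. ∠NKX = 40°  [△KXN]

∠NKX = 40°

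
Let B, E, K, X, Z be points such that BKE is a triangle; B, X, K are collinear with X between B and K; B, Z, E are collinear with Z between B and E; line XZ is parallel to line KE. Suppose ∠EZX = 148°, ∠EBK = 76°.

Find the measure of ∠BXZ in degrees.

1. ∠BZX = 32°  [linear pair at Z on BE]
2. ∠XBZ = 76°  [X on BK, Z on BE]
3. ∠BXZ = 72°  [△BXZ]

∠BXZ = 72°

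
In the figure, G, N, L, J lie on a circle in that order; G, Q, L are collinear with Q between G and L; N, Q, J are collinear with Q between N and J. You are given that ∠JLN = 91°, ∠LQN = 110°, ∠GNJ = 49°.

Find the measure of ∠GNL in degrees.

∠GNL = 77°

1. ∠JGN = 89°  [cyclic GNLJ, opposite ∠G+∠L]
2. ∠GQN = 70°  [linear pair at Q on GL]
3. ∠GJN = 42°  [△GNJ]
4. ∠LGN = 61°  [△GQN]
5. ∠GLN = 42°  [same arc GN]
6. ∠GNL = 77°  [△GNL]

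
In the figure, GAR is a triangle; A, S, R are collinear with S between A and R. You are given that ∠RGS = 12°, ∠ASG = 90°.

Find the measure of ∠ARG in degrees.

1. ∠GSR = 90°  [linear pair at S on AR]
2. ∠GRS = 78°  [△GSR]
3. ∠ARG = 78°  [S on ray RA]

∠ARG = 78°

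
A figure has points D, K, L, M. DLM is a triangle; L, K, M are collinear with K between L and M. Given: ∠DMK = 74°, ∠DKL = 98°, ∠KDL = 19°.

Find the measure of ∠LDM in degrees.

1. ∠DML = 74°  [K on ray ML]
2. ∠DLK = 63°  [△DLK]
3. ∠DLM = 63°  [K on ray LM]
4. ∠LDM = 43°  [△DLM]

∠LDM = 43°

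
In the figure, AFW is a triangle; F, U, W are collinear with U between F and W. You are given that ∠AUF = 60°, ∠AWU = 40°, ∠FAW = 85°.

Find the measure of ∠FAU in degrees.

1. ∠AWF = 40°  [U on ray WF]
2. ∠AFW = 55°  [△AFW]
3. ∠AFU = 55°  [U on ray FW]
4. ∠FAU = 65°  [△AFU]

∠FAU = 65°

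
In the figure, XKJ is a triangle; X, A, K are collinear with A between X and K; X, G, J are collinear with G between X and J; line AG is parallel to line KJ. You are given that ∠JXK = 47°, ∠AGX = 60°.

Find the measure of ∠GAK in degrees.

1. ∠AXG = 47°  [A on XK, G on XJ]
2. ∠GAX = 73°  [△XAG]
3. ∠GAK = 107°  [linear pair at A on XK]

∠GAK = 107°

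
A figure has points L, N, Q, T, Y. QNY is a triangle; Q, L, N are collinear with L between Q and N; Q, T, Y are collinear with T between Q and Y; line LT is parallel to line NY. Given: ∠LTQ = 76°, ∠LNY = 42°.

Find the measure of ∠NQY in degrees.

∠NQY = 62°

1. ∠NYQ = 76°  [LT∥NY, corresponding at T]
2. ∠QNY = 42°  [L on ray NQ]
3. ∠NQY = 62°  [△QNY]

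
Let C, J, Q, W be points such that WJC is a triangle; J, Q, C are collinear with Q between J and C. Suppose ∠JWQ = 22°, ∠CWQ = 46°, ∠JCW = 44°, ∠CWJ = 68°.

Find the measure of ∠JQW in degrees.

1. ∠CJW = 68°  [△WJC]
2. ∠QJW = 68°  [Q on ray JC]
3. ∠JQW = 90°  [△WJQ]

∠JQW = 90°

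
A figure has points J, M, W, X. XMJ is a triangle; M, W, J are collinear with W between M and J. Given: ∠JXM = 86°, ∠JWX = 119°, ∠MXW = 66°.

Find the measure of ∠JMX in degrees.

∠JMX = 53°

1. ∠MWX = 61°  [linear pair at W on MJ]
2. ∠WMX = 53°  [△XMW]
3. ∠JMX = 53°  [W on ray MJ]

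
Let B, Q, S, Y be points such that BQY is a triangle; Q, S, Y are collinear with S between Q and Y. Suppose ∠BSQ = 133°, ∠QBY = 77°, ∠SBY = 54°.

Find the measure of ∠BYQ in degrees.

∠BYQ = 79°

1. ∠BSY = 47°  [linear pair at S on QY]
2. ∠BYS = 79°  [△BSY]
3. ∠BYQ = 79°  [S on ray YQ]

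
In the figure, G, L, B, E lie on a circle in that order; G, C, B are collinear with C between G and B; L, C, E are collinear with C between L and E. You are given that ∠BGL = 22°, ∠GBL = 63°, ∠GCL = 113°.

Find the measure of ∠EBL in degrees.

∠EBL = 108°

1. ∠ELG = 45°  [△GCL]
2. ∠GEL = 63°  [same arc GL]
3. ∠EGL = 72°  [△GLE]
4. ∠EBL = 108°  [cyclic GLBE, opposite ∠G+∠B]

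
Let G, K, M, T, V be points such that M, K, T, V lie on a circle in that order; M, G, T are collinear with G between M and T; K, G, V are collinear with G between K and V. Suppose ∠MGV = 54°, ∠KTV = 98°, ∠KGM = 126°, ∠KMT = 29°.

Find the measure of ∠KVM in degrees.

∠KVM = 73°

1. ∠KMV = 82°  [cyclic MKTV, opposite ∠M+∠T]
2. ∠MKV = 25°  [△MGK]
3. ∠KVM = 73°  [△MKV]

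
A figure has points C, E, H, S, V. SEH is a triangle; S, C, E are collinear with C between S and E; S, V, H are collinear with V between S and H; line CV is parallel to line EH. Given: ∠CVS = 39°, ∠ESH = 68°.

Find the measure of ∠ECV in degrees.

∠ECV = 107°

1. ∠EHS = 39°  [CV∥EH, corresponding at V]
2. ∠HES = 73°  [△SEH]
3. ∠SCV = 73°  [CV∥EH, corresponding at C]
4. ∠ECV = 107°  [linear pair at C on SE]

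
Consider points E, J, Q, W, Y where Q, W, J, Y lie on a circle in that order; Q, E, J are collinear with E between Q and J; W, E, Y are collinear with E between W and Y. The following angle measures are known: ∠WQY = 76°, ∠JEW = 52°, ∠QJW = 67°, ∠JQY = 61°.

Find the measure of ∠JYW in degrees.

∠JYW = 15°

1. ∠WJY = 104°  [cyclic QWJY, opposite ∠Q+∠J]
2. ∠JWY = 61°  [△WEJ]
3. ∠JYW = 15°  [△WJY]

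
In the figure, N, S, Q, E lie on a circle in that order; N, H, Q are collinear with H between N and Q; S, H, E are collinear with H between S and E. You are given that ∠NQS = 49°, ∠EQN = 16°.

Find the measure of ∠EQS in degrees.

1. ∠NES = 49°  [same arc NS]
2. ∠ESN = 16°  [same arc NE]
3. ∠ENS = 115°  [△NSE]
4. ∠EQS = 65°  [cyclic NSQE, opposite ∠N+∠Q]

∠EQS = 65°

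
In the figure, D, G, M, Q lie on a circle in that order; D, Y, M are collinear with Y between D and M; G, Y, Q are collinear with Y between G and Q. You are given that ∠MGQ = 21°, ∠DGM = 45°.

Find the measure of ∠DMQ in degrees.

1. ∠MDQ = 21°  [same arc MQ]
2. ∠DQM = 135°  [cyclic DGMQ, opposite ∠G+∠Q]
3. ∠DMQ = 24°  [△DMQ]

∠DMQ = 24°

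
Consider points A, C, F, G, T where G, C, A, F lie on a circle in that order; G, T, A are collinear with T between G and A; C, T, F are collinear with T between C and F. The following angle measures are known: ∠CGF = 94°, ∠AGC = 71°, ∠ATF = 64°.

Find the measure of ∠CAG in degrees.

∠CAG = 41°

1. ∠CAF = 86°  [cyclic GCAF, opposite ∠G+∠A]
2. ∠AFC = 71°  [same arc CA]
3. ∠CTG = 64°  [vertical angles at T]
4. ∠ACF = 23°  [△CAF]
5. ∠ATC = 116°  [linear pair at T on GA]
6. ∠CAG = 41°  [△CTA]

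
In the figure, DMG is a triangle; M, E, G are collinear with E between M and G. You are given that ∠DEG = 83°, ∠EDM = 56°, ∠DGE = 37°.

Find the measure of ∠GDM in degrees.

∠GDM = 116°

1. ∠DEM = 97°  [linear pair at E on MG]
2. ∠DME = 27°  [△DME]
3. ∠DGM = 37°  [E on ray GM]
4. ∠DMG = 27°  [E on ray MG]
5. ∠GDM = 116°  [△DMG]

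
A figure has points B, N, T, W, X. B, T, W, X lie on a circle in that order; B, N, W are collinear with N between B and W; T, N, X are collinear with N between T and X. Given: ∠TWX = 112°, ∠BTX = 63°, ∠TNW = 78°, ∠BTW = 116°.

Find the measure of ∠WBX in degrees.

∠WBX = 53°

1. ∠BWX = 63°  [same arc BX]
2. ∠BXW = 64°  [cyclic BTWX, opposite ∠T+∠X]
3. ∠WBX = 53°  [△BWX]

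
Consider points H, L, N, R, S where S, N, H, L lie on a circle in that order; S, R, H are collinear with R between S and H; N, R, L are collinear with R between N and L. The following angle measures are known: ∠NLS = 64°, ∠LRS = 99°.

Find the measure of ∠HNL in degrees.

1. ∠NHS = 64°  [same arc SN]
2. ∠HRN = 99°  [vertical angles at R]
3. ∠HNL = 17°  [△NRH]

∠HNL = 17°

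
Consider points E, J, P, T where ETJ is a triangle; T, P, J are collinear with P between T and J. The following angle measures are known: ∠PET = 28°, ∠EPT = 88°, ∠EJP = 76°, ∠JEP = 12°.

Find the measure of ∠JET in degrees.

1. ∠ETP = 64°  [△ETP]
2. ∠EJT = 76°  [P on ray JT]
3. ∠ETJ = 64°  [P on ray TJ]
4. ∠JET = 40°  [△ETJ]

∠JET = 40°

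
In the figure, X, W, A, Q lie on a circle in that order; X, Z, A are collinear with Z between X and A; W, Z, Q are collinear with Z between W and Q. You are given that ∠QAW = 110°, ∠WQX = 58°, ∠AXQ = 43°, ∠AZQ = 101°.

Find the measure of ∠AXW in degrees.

1. ∠QXW = 70°  [cyclic XWAQ, opposite ∠X+∠A]
2. ∠QWX = 52°  [△XWQ]
3. ∠WZX = 101°  [vertical angles at Z]
4. ∠AXW = 27°  [△XZW]

∠AXW = 27°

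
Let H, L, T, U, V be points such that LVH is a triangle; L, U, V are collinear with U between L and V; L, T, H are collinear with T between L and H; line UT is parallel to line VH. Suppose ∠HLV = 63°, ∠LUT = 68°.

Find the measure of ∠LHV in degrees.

1. ∠TLU = 63°  [U on LV, T on LH]
2. ∠LTU = 49°  [△LUT]
3. ∠LHV = 49°  [UT∥VH, corresponding at T]

∠LHV = 49°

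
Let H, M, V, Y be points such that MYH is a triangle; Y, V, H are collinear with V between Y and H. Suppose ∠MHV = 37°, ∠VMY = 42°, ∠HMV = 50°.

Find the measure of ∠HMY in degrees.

∠HMY = 92°

1. ∠HVM = 93°  [△MVH]
2. ∠MHY = 37°  [V on ray HY]
3. ∠MVY = 87°  [linear pair at V on YH]
4. ∠MYV = 51°  [△MYV]
5. ∠HYM = 51°  [V on ray YH]
6. ∠HMY = 92°  [△MYH]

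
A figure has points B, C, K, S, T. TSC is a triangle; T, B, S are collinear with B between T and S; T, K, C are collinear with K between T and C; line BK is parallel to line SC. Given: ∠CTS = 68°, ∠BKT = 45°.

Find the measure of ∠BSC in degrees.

1. ∠BTK = 68°  [B on TS, K on TC]
2. ∠KBT = 67°  [△TBK]
3. ∠KBS = 113°  [linear pair at B on TS]
4. ∠BSC = 67°  [BK∥SC, co-interior at S–B]

∠BSC = 67°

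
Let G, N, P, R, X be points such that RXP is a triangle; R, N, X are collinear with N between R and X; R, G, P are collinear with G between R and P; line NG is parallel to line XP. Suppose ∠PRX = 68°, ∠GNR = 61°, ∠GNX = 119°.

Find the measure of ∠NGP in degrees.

1. ∠GRN = 68°  [N on RX, G on RP]
2. ∠NGR = 51°  [△RNG]
3. ∠NGP = 129°  [linear pair at G on RP]

∠NGP = 129°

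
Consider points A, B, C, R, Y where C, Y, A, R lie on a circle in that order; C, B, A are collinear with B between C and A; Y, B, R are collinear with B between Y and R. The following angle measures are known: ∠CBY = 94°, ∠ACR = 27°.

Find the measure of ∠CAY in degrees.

1. ∠ABY = 86°  [linear pair at B on CA]
2. ∠AYR = 27°  [same arc AR]
3. ∠CAY = 67°  [△YBA]

∠CAY = 67°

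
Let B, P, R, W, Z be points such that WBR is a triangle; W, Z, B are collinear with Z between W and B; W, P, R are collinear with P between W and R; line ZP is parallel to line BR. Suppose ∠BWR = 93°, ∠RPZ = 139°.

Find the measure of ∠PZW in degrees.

1. ∠PWZ = 93°  [Z on WB, P on WR]
2. ∠WPZ = 41°  [linear pair at P on WR]
3. ∠PZW = 46°  [△WZP]

∠PZW = 46°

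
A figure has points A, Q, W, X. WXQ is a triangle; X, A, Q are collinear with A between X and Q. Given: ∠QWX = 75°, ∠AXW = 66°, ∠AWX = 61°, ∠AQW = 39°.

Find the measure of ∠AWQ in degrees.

∠AWQ = 14°

1. ∠WAX = 53°  [△WXA]
2. ∠QAW = 127°  [linear pair at A on XQ]
3. ∠AWQ = 14°  [△WAQ]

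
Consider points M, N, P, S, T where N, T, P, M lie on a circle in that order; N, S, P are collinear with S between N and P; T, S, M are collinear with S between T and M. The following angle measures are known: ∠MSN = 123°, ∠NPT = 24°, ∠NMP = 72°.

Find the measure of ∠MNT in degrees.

∠MNT = 81°

1. ∠PST = 123°  [vertical angles at S]
2. ∠NMT = 24°  [same arc NT]
3. ∠NTP = 108°  [cyclic NTPM, opposite ∠T+∠M]
4. ∠NST = 57°  [linear pair at S on NP]
5. ∠PNT = 48°  [△NTP]
6. ∠MTN = 75°  [△NST]
7. ∠MNT = 81°  [△NTM]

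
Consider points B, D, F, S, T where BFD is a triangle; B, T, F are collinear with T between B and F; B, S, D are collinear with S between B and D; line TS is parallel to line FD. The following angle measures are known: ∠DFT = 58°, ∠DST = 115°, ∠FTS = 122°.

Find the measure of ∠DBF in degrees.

∠DBF = 57°

1. ∠BST = 65°  [linear pair at S on BD]
2. ∠BTS = 58°  [linear pair at T on BF]
3. ∠SBT = 57°  [△BTS]
4. ∠DBF = 57°  [T on BF, S on BD]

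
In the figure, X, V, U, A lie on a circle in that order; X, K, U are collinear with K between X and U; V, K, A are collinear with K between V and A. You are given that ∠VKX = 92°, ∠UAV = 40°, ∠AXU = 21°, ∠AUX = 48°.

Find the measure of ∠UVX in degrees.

1. ∠UKV = 88°  [linear pair at K on XU]
2. ∠UXV = 40°  [same arc VU]
3. ∠AVU = 21°  [same arc UA]
4. ∠VUX = 71°  [△VKU]
5. ∠UVX = 69°  [△XVU]

∠UVX = 69°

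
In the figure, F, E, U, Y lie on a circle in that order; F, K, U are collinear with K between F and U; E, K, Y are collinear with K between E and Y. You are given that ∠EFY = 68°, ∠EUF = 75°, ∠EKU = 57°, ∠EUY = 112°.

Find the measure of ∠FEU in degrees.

1. ∠EYF = 75°  [same arc FE]
2. ∠EKF = 123°  [linear pair at K on FU]
3. ∠FEY = 37°  [△FEY]
4. ∠EFU = 20°  [△FKE]
5. ∠FEU = 85°  [△FEU]

∠FEU = 85°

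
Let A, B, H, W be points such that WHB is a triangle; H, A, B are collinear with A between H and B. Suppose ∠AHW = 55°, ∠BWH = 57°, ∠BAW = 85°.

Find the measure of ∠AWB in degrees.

∠AWB = 27°

1. ∠BHW = 55°  [A on ray HB]
2. ∠HBW = 68°  [△WHB]
3. ∠ABW = 68°  [A on ray BH]
4. ∠AWB = 27°  [△WAB]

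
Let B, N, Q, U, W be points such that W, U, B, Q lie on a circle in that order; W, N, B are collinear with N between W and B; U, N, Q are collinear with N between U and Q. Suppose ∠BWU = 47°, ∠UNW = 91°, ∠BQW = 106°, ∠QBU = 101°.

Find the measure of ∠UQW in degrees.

1. ∠QUW = 42°  [△WNU]
2. ∠QWU = 79°  [cyclic WUBQ, opposite ∠W+∠B]
3. ∠UQW = 59°  [△WUQ]

∠UQW = 59°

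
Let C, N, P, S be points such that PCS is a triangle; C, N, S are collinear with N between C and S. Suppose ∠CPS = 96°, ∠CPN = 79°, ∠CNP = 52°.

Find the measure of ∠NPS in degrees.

∠NPS = 17°

1. ∠NCP = 49°  [△PCN]
2. ∠PNS = 128°  [linear pair at N on CS]
3. ∠PCS = 49°  [N on ray CS]
4. ∠CSP = 35°  [△PCS]
5. ∠NSP = 35°  [N on ray SC]
6. ∠NPS = 17°  [△PNS]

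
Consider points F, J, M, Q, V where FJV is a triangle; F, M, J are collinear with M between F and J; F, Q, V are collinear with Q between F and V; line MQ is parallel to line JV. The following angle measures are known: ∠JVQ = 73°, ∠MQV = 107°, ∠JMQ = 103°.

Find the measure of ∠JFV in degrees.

1. ∠FQM = 73°  [linear pair at Q on FV]
2. ∠FMQ = 77°  [linear pair at M on FJ]
3. ∠MFQ = 30°  [△FMQ]
4. ∠JFV = 30°  [M on FJ, Q on FV]

∠JFV = 30°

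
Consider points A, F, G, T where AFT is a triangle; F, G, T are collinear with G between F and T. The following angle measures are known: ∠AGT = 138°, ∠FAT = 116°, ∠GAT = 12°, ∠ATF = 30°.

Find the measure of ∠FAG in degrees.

1. ∠AGF = 42°  [linear pair at G on FT]
2. ∠AFT = 34°  [△AFT]
3. ∠AFG = 34°  [G on ray FT]
4. ∠FAG = 104°  [△AFG]

∠FAG = 104°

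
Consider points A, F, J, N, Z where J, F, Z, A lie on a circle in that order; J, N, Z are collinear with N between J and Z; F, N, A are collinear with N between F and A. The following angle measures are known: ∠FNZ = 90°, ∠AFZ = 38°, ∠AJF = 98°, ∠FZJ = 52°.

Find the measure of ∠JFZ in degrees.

1. ∠AZF = 82°  [cyclic JFZA, opposite ∠J+∠Z]
2. ∠FAZ = 60°  [△FZA]
3. ∠FJZ = 60°  [same arc FZ]
4. ∠JFZ = 68°  [△JFZ]

∠JFZ = 68°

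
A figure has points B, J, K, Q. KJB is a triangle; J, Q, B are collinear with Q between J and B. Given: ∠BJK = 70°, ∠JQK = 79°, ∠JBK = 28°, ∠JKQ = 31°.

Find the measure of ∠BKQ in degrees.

∠BKQ = 51°

1. ∠BQK = 101°  [linear pair at Q on JB]
2. ∠KBQ = 28°  [Q on ray BJ]
3. ∠BKQ = 51°  [△KQB]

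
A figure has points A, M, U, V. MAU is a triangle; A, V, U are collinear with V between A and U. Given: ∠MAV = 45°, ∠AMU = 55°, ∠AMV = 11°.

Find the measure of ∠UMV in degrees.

∠UMV = 44°

1. ∠AVM = 124°  [△MAV]
2. ∠MAU = 45°  [V on ray AU]
3. ∠AUM = 80°  [△MAU]
4. ∠MVU = 56°  [linear pair at V on AU]
5. ∠MUV = 80°  [V on ray UA]
6. ∠UMV = 44°  [△MVU]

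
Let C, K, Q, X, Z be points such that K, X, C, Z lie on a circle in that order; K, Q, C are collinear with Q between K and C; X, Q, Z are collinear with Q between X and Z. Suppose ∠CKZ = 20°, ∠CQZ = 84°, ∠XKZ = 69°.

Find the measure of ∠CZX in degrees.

∠CZX = 49°

1. ∠CXZ = 20°  [same arc CZ]
2. ∠XCZ = 111°  [cyclic KXCZ, opposite ∠K+∠C]
3. ∠CZX = 49°  [△XCZ]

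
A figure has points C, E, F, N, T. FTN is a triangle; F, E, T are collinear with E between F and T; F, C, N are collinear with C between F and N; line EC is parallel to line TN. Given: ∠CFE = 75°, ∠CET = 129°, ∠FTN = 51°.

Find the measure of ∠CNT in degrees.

∠CNT = 54°

1. ∠NFT = 75°  [E on FT, C on FN]
2. ∠FNT = 54°  [△FTN]
3. ∠CNT = 54°  [C on ray NF]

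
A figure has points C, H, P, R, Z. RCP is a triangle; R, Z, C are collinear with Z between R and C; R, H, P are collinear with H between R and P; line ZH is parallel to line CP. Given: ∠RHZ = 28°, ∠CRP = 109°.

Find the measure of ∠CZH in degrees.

∠CZH = 137°

1. ∠CPR = 28°  [ZH∥CP, corresponding at H]
2. ∠PCR = 43°  [△RCP]
3. ∠HZR = 43°  [ZH∥CP, corresponding at Z]
4. ∠CZH = 137°  [linear pair at Z on RC]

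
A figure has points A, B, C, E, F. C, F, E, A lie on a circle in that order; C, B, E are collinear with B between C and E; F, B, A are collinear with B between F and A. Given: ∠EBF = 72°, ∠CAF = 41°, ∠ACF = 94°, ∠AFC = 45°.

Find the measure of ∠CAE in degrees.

1. ∠ABC = 72°  [vertical angles at B]
2. ∠ACE = 67°  [△CBA]
3. ∠AEC = 45°  [same arc CA]
4. ∠CAE = 68°  [△CEA]

∠CAE = 68°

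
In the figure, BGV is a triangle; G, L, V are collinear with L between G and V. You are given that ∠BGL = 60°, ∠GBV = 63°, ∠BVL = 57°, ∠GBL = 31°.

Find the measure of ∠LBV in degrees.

1. ∠BLG = 89°  [△BGL]
2. ∠BLV = 91°  [linear pair at L on GV]
3. ∠LBV = 32°  [△BLV]

∠LBV = 32°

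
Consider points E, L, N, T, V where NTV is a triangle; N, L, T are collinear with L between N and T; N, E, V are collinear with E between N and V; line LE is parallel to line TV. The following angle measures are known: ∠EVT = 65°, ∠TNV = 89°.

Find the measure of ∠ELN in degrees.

∠ELN = 26°

1. ∠NVT = 65°  [E on ray VN]
2. ∠NTV = 26°  [△NTV]
3. ∠ELN = 26°  [LE∥TV, corresponding at L]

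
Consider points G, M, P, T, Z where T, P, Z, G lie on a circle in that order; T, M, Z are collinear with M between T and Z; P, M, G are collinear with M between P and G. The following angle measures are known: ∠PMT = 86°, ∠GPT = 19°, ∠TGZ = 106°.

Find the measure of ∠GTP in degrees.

∠GTP = 130°

1. ∠GMZ = 86°  [vertical angles at M]
2. ∠GZT = 19°  [same arc TG]
3. ∠GTZ = 55°  [△TZG]
4. ∠GMT = 94°  [linear pair at M on TZ]
5. ∠PGT = 31°  [△TMG]
6. ∠GTP = 130°  [△TPG]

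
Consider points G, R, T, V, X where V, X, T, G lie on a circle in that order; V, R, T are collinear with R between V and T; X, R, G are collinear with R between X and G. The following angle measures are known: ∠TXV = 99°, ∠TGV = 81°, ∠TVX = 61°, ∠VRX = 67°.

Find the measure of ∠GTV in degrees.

∠GTV = 52°

1. ∠TGX = 61°  [same arc XT]
2. ∠GRT = 67°  [vertical angles at R]
3. ∠GTV = 52°  [△TRG]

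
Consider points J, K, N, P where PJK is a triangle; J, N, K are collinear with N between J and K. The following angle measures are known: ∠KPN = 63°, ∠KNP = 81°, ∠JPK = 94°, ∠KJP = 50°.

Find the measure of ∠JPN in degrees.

1. ∠JNP = 99°  [linear pair at N on JK]
2. ∠NJP = 50°  [N on ray JK]
3. ∠JPN = 31°  [△PJN]

∠JPN = 31°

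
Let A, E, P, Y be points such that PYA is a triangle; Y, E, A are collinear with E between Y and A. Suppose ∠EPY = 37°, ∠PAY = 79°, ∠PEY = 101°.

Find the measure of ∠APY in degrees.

1. ∠EYP = 42°  [△PYE]
2. ∠AYP = 42°  [E on ray YA]
3. ∠APY = 59°  [△PYA]

∠APY = 59°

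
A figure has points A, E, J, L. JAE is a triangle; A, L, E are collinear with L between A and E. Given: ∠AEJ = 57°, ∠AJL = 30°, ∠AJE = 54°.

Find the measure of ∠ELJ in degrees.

1. ∠EAJ = 69°  [△JAE]
2. ∠JAL = 69°  [L on ray AE]
3. ∠ALJ = 81°  [△JAL]
4. ∠ELJ = 99°  [linear pair at L on AE]

∠ELJ = 99°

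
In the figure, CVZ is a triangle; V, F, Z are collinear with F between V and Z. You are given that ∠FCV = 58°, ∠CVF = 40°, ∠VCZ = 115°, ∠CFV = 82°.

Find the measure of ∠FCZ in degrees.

∠FCZ = 57°

1. ∠CVZ = 40°  [F on ray VZ]
2. ∠CZV = 25°  [△CVZ]
3. ∠CFZ = 98°  [linear pair at F on VZ]
4. ∠CZF = 25°  [F on ray ZV]
5. ∠FCZ = 57°  [△CFZ]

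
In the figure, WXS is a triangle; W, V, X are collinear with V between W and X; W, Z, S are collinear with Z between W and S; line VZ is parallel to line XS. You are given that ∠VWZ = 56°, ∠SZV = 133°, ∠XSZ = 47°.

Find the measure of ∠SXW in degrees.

∠SXW = 77°

1. ∠SWX = 56°  [V on WX, Z on WS]
2. ∠WSX = 47°  [Z on ray SW]
3. ∠SXW = 77°  [△WXS]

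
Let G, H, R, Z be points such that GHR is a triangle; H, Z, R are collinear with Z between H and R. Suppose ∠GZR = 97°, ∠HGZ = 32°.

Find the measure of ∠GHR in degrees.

1. ∠GZH = 83°  [linear pair at Z on HR]
2. ∠GHZ = 65°  [△GHZ]
3. ∠GHR = 65°  [Z on ray HR]

∠GHR = 65°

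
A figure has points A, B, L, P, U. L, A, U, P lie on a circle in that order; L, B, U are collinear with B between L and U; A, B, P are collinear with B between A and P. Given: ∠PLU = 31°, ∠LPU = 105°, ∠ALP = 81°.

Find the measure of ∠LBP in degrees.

∠LBP = 94°

1. ∠PAU = 31°  [same arc UP]
2. ∠LUP = 44°  [△LUP]
3. ∠AUP = 99°  [cyclic LAUP, opposite ∠L+∠U]
4. ∠APU = 50°  [△AUP]
5. ∠PBU = 86°  [△UBP]
6. ∠LBP = 94°  [linear pair at B on LU]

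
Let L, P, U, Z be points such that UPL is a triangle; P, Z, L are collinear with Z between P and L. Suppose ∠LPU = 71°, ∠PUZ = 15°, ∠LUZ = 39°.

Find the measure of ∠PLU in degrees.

∠PLU = 55°

1. ∠UPZ = 71°  [Z on ray PL]
2. ∠PZU = 94°  [△UPZ]
3. ∠LZU = 86°  [linear pair at Z on PL]
4. ∠ULZ = 55°  [△UZL]
5. ∠PLU = 55°  [Z on ray LP]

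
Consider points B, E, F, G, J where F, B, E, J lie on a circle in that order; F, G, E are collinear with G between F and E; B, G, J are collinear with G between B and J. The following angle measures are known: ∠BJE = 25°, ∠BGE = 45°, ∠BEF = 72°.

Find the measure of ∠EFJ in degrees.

∠EFJ = 63°

1. ∠FGJ = 45°  [vertical angles at G]
2. ∠BJF = 72°  [same arc FB]
3. ∠EFJ = 63°  [△FGJ]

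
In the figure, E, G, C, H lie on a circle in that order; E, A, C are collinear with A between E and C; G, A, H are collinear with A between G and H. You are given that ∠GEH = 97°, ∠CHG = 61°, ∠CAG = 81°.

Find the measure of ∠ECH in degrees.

∠ECH = 20°

1. ∠CEG = 61°  [same arc GC]
2. ∠EAG = 99°  [linear pair at A on EC]
3. ∠EGH = 20°  [△EAG]
4. ∠ECH = 20°  [same arc EH]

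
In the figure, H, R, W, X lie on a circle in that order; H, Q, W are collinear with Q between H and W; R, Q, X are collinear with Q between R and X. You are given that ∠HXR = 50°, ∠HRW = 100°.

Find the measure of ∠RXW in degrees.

1. ∠HWR = 50°  [same arc HR]
2. ∠RHW = 30°  [△HRW]
3. ∠RXW = 30°  [same arc RW]

∠RXW = 30°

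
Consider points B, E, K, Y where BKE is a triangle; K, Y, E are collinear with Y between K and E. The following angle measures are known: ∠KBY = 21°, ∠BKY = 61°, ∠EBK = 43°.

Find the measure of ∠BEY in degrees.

1. ∠BKE = 61°  [Y on ray KE]
2. ∠BEK = 76°  [△BKE]
3. ∠BEY = 76°  [Y on ray EK]

∠BEY = 76°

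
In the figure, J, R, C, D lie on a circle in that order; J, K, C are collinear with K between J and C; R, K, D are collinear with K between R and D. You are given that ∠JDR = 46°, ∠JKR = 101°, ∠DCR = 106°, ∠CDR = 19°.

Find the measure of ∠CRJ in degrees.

1. ∠JCR = 46°  [same arc JR]
2. ∠CJR = 19°  [same arc RC]
3. ∠CRJ = 115°  [△JRC]

∠CRJ = 115°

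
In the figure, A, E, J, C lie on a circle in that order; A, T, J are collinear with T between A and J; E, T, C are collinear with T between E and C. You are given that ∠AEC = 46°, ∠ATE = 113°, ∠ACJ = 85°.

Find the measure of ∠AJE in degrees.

∠AJE = 64°

1. ∠EAJ = 21°  [△ATE]
2. ∠AEJ = 95°  [cyclic AEJC, opposite ∠E+∠C]
3. ∠AJE = 64°  [△AEJ]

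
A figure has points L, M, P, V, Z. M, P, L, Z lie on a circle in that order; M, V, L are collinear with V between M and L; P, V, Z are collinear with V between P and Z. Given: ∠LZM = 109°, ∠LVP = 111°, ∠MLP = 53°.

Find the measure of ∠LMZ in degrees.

1. ∠MVZ = 111°  [vertical angles at V]
2. ∠MZP = 53°  [same arc MP]
3. ∠LMZ = 16°  [△MVZ]

∠LMZ = 16°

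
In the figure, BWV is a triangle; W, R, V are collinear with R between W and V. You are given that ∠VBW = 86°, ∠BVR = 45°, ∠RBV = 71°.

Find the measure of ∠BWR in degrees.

∠BWR = 49°

1. ∠BVW = 45°  [R on ray VW]
2. ∠BWV = 49°  [△BWV]
3. ∠BWR = 49°  [R on ray WV]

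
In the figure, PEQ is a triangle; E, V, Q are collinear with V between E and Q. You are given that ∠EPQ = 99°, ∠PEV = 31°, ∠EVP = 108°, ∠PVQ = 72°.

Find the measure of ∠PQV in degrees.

∠PQV = 50°

1. ∠PEQ = 31°  [V on ray EQ]
2. ∠EQP = 50°  [△PEQ]
3. ∠PQV = 50°  [V on ray QE]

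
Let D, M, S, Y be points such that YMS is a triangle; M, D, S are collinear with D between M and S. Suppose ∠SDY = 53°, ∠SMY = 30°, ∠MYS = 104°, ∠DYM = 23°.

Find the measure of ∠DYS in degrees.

∠DYS = 81°

1. ∠MSY = 46°  [△YMS]
2. ∠DSY = 46°  [D on ray SM]
3. ∠DYS = 81°  [△YDS]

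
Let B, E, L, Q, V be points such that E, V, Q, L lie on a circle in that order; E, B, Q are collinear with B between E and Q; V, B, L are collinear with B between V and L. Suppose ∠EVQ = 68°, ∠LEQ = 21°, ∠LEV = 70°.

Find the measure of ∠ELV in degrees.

∠ELV = 63°

1. ∠ELQ = 112°  [cyclic EVQL, opposite ∠V+∠L]
2. ∠EQL = 47°  [△EQL]
3. ∠EVL = 47°  [same arc EL]
4. ∠ELV = 63°  [△EVL]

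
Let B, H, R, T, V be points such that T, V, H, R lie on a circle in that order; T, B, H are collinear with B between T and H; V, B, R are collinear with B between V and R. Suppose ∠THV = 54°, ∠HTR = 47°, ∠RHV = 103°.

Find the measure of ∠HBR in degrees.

∠HBR = 101°

1. ∠TRV = 54°  [same arc TV]
2. ∠RBT = 79°  [△TBR]
3. ∠HBR = 101°  [linear pair at B on TH]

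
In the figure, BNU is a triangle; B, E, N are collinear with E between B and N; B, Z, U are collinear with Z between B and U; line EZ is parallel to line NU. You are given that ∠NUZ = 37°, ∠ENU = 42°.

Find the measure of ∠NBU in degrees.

∠NBU = 101°

1. ∠BUN = 37°  [Z on ray UB]
2. ∠BNU = 42°  [E on ray NB]
3. ∠NBU = 101°  [△BNU]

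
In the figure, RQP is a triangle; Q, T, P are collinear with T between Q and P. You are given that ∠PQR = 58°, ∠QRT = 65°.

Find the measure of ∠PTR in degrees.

∠PTR = 123°

1. ∠RQT = 58°  [T on ray QP]
2. ∠QTR = 57°  [△RQT]
3. ∠PTR = 123°  [linear pair at T on QP]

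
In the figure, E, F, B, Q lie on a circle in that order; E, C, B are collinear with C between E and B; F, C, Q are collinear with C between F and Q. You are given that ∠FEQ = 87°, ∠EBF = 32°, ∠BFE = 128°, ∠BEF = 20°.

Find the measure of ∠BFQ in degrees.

1. ∠FBQ = 93°  [cyclic EFBQ, opposite ∠E+∠B]
2. ∠BQF = 20°  [same arc FB]
3. ∠BFQ = 67°  [△FBQ]

∠BFQ = 67°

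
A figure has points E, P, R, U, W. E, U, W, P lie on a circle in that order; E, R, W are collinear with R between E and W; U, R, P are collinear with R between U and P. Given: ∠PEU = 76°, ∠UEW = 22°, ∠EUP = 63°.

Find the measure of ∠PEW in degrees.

1. ∠PWU = 104°  [cyclic EUWP, opposite ∠E+∠W]
2. ∠UPW = 22°  [same arc UW]
3. ∠PUW = 54°  [△UWP]
4. ∠PEW = 54°  [same arc WP]

∠PEW = 54°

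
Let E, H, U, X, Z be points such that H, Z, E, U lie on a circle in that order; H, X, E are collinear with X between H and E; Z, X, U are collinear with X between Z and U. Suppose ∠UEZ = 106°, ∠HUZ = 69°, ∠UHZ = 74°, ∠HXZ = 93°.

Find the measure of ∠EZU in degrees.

1. ∠HEZ = 69°  [same arc HZ]
2. ∠EXZ = 87°  [linear pair at X on HE]
3. ∠EZU = 24°  [△ZXE]

∠EZU = 24°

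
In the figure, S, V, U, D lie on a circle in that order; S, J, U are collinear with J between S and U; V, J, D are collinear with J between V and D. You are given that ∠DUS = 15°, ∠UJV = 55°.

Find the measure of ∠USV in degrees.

∠USV = 40°

1. ∠DVS = 15°  [same arc SD]
2. ∠SJV = 125°  [linear pair at J on SU]
3. ∠USV = 40°  [△SJV]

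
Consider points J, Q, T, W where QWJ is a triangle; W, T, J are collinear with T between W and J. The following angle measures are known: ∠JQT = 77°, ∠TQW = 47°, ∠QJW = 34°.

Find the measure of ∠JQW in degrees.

∠JQW = 124°

1. ∠QJT = 34°  [T on ray JW]
2. ∠JTQ = 69°  [△QTJ]
3. ∠QTW = 111°  [linear pair at T on WJ]
4. ∠QWT = 22°  [△QWT]
5. ∠JWQ = 22°  [T on ray WJ]
6. ∠JQW = 124°  [△QWJ]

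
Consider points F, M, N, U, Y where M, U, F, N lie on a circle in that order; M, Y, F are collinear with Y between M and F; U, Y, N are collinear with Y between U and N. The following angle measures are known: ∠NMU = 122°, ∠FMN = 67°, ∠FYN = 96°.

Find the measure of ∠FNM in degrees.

1. ∠NFU = 58°  [cyclic MUFN, opposite ∠M+∠F]
2. ∠FUN = 67°  [same arc FN]
3. ∠FNU = 55°  [△UFN]
4. ∠MFN = 29°  [△FYN]
5. ∠FNM = 84°  [△MFN]

∠FNM = 84°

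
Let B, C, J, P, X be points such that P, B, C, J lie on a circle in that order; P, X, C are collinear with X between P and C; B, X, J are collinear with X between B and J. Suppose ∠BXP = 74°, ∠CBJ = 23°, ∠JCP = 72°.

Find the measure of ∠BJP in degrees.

1. ∠CXJ = 74°  [vertical angles at X]
2. ∠CPJ = 23°  [same arc CJ]
3. ∠JXP = 106°  [linear pair at X on PC]
4. ∠BJP = 51°  [△PXJ]

∠BJP = 51°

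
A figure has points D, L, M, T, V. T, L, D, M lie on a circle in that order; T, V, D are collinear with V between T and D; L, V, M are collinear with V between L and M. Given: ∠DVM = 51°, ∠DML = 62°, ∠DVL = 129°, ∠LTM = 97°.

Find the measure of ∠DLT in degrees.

∠DLT = 102°

1. ∠DTL = 62°  [same arc LD]
2. ∠LDM = 83°  [cyclic TLDM, opposite ∠T+∠D]
3. ∠DLM = 35°  [△LDM]
4. ∠LDT = 16°  [△LVD]
5. ∠DLT = 102°  [△TLD]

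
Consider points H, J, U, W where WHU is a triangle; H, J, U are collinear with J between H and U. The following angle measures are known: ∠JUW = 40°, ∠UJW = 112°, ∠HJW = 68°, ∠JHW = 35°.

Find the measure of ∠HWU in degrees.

∠HWU = 105°

1. ∠HUW = 40°  [J on ray UH]
2. ∠UHW = 35°  [J on ray HU]
3. ∠HWU = 105°  [△WHU]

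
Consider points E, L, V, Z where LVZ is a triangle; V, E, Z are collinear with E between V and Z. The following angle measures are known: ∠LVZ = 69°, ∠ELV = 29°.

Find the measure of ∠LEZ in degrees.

1. ∠EVL = 69°  [E on ray VZ]
2. ∠LEV = 82°  [△LVE]
3. ∠LEZ = 98°  [linear pair at E on VZ]

∠LEZ = 98°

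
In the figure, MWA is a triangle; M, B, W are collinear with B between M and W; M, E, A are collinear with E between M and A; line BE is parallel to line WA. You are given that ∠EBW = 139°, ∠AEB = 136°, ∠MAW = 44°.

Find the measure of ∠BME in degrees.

1. ∠EBM = 41°  [linear pair at B on MW]
2. ∠BEM = 44°  [linear pair at E on MA]
3. ∠BME = 95°  [△MBE]

∠BME = 95°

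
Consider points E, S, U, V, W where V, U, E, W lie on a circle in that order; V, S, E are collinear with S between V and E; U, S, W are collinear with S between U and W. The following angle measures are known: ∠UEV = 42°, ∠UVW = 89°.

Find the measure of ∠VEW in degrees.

∠VEW = 49°

1. ∠UWV = 42°  [same arc VU]
2. ∠VUW = 49°  [△VUW]
3. ∠VEW = 49°  [same arc VW]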